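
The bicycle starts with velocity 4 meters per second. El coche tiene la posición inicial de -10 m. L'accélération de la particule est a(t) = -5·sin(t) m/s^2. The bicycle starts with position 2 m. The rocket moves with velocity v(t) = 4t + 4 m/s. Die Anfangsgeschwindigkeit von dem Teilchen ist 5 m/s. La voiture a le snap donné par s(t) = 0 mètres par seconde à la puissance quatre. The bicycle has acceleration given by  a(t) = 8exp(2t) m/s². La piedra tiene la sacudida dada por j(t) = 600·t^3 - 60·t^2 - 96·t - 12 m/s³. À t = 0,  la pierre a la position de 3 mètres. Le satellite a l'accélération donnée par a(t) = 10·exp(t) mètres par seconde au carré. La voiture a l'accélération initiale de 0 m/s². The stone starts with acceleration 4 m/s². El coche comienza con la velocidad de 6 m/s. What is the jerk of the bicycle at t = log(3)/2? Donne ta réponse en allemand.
Ausgehend von der Beschleunigung a(t) = 8·exp(2·t), nehmen wir 1 Ableitung. Mit d/dt von a(t) finden wir j(t) = 16·exp(2·t). Aus der Gleichung für den Ruck j(t) = 16·exp(2·t), setzen wir t = log(3)/2 ein und erhalten j = 48.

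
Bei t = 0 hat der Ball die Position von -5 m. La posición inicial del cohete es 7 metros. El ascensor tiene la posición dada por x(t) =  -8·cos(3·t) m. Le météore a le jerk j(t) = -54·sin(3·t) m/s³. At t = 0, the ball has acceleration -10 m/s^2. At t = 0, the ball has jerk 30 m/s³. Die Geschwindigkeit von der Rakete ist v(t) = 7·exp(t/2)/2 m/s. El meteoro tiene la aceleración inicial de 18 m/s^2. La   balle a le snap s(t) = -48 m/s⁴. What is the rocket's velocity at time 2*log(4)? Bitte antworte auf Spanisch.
Usando v(t) = 7·exp(t/2)/2 y sustituyendo t = 2*log(4), encontramos v = 14.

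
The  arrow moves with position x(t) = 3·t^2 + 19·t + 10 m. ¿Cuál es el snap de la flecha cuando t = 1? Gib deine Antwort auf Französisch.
Pour résoudre ceci, nous devons prendre 4 dérivées de notre équation de la position x(t) = 3·t^2 + 19·t + 10. En prenant d/dt de x(t), nous trouvons v(t) = 6·t + 19. En prenant d/dt de v(t), nous trouvons a(t) = 6. La dérivée de l'accélération donne le jerk: j(t) = 0. En dérivant le jerk, nous obtenons le snap: s(t) = 0. De l'équation du snap s(t) = 0, nous substituons t = 1 pour obtenir s = 0.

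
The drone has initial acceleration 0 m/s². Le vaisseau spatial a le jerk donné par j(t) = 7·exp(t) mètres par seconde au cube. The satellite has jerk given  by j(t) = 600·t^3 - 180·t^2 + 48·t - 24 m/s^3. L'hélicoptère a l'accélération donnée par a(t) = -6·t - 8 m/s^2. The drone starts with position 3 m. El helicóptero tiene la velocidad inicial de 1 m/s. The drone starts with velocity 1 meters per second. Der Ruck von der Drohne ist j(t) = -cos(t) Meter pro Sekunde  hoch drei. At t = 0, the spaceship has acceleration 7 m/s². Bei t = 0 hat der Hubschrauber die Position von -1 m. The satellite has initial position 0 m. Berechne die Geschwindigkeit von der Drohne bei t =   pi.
Wir müssen unsere Gleichung für den Ruck j(t) = -cos(t) 2-mal integrieren. Das Integral von dem Ruck ist die Beschleunigung. Mit a(0) = 0 erhalten wir a(t) = -sin(t). Durch Integration von der Beschleunigung und Verwendung der Anfangsbedingung v(0) = 1, erhalten wir v(t) = cos(t). Wir haben die Geschwindigkeit v(t) = cos(t). Durch Einsetzen von t = pi: v(pi) = -1.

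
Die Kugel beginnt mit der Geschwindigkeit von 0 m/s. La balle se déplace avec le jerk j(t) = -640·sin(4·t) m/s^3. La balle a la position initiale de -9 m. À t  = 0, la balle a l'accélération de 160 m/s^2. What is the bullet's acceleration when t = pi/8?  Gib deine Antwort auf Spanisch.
Partiendo de la sacudida j(t) = -640·sin(4·t), tomamos 1 antiderivada. La integral de la sacudida es la aceleración. Usando a(0) = 160, obtenemos a(t) = 160·cos(4·t). De la ecuación de la aceleración a(t) = 160·cos(4·t), sustituimos t = pi/8 para obtener a = 0.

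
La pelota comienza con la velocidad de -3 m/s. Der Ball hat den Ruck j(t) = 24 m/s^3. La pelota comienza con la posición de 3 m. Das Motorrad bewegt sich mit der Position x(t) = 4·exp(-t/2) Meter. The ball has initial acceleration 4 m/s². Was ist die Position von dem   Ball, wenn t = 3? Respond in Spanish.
Necesitamos integrar nuestra ecuación de la sacudida j(t) = 24 3 veces. La antiderivada de la sacudida, con a(0) = 4, da la aceleración: a(t) = 24·t + 4. Tomando ∫a(t)dt y aplicando v(0) = -3, encontramos v(t) = 12·t^2 + 4·t - 3. Tomando ∫v(t)dt y aplicando x(0) = 3, encontramos x(t) = 4·t^3 + 2·t^2 - 3·t + 3. De la ecuación de la posición x(t) = 4·t^3 + 2·t^2 - 3·t + 3, sustituimos t = 3 para obtener x = 120.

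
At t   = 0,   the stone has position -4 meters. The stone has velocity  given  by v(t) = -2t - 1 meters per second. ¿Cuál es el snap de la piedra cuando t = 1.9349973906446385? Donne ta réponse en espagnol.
Para resolver esto, necesitamos tomar 3 derivadas de nuestra ecuación de la velocidad v(t) = -2·t - 1. Tomando d/dt de v(t), encontramos a(t) = -2. Derivando la aceleración, obtenemos la sacudida: j(t) = 0. La derivada de la sacudida da el snap: s(t) = 0. De la ecuación del snap s(t) = 0, sustituimos t = 1.9349973906446385 para obtener s = 0.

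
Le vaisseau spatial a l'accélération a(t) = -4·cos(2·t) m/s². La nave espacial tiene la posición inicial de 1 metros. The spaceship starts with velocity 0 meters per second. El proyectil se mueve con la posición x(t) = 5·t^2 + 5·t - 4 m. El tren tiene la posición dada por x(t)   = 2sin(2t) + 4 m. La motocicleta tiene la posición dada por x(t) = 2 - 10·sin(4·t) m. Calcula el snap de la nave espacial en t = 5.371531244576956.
Debemos derivar nuestra ecuación de la aceleración a(t) = -4·cos(2·t) 2 veces. Derivando la aceleración, obtenemos la sacudida: j(t) = 8·sin(2·t). Derivando la sacudida, obtenemos el snap: s(t) = 16·cos(2·t). Tenemos el snap s(t) = 16·cos(2·t). Sustituyendo t = 5.371531244576956: s(5.371531244576956) = -3.99739022279106.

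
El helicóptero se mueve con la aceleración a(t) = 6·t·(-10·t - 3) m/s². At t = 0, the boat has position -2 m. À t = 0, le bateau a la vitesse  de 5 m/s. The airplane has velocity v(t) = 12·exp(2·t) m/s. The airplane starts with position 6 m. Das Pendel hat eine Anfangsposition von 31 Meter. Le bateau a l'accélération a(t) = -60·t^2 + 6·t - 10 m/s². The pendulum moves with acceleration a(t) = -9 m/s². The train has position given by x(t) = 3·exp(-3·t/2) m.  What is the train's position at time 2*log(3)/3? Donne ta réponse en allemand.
Aus der Gleichung für die Position x(t) = 3·exp(-3·t/2), setzen wir t = 2*log(3)/3 ein und erhalten x = 1.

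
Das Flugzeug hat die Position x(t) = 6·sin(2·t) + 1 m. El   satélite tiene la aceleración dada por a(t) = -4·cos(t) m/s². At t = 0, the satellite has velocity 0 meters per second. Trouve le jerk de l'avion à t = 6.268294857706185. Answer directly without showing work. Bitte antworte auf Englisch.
The jerk at t = 6.268294857706185 is j = -47.9787159265337.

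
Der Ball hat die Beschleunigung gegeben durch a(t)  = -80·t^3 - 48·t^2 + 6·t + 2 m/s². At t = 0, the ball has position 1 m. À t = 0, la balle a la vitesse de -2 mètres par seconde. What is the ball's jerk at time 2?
To solve this, we need to take 1 derivative of our acceleration equation a(t) = -80·t^3 - 48·t^2 + 6·t + 2. The derivative of acceleration gives jerk: j(t) = -240·t^2 - 96·t + 6. We have jerk j(t) = -240·t^2 - 96·t + 6. Substituting t = 2: j(2) = -1146.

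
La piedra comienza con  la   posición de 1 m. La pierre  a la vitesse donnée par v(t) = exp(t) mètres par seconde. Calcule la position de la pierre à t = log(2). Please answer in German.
Um dies zu lösen, müssen wir 1 Integral unserer Gleichung für die Geschwindigkeit v(t) = exp(t) finden. Das Integral von der Geschwindigkeit, mit x(0) = 1, ergibt die Position: x(t) = exp(t). Mit x(t) = exp(t) und Einsetzen von t = log(2), finden wir x = 2.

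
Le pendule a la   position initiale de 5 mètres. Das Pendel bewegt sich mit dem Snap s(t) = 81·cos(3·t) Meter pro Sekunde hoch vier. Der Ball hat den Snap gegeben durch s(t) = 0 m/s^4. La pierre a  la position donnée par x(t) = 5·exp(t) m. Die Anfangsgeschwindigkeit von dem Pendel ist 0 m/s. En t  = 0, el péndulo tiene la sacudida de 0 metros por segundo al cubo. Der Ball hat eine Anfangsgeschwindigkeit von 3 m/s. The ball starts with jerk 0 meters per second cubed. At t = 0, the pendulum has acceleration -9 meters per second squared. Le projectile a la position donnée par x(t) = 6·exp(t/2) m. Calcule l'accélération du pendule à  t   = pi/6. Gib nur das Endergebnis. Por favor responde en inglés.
At t = pi/6, a = 0.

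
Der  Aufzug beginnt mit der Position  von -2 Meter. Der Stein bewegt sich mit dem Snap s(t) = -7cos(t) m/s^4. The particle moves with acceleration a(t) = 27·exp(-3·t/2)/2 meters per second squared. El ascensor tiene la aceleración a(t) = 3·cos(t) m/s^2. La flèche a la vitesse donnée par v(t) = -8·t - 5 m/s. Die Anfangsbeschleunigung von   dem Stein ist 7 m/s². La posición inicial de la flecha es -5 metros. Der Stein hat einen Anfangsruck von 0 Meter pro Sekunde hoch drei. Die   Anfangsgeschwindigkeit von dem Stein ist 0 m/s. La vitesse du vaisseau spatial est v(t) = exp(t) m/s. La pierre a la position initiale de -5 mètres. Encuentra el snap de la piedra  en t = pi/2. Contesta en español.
De la ecuación del snap s(t) = -7·cos(t), sustituimos t = pi/2 para obtener s = 0.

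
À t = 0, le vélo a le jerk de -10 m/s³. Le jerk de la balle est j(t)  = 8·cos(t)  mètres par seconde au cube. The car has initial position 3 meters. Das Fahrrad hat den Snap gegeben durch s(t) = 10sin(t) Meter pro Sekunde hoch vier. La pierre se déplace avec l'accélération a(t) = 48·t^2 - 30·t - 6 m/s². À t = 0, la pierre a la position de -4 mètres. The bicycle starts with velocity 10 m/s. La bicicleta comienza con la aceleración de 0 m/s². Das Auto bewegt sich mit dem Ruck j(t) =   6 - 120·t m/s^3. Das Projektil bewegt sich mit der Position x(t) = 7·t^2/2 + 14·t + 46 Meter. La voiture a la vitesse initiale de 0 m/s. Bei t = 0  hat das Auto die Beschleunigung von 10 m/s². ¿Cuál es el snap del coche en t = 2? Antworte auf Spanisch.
Para resolver esto, necesitamos tomar 1 derivada de nuestra ecuación de la sacudida j(t) = 6 - 120·t. La derivada de la sacudida da el snap: s(t) = -120. De la ecuación del snap s(t) = -120, sustituimos t = 2 para obtener s = -120.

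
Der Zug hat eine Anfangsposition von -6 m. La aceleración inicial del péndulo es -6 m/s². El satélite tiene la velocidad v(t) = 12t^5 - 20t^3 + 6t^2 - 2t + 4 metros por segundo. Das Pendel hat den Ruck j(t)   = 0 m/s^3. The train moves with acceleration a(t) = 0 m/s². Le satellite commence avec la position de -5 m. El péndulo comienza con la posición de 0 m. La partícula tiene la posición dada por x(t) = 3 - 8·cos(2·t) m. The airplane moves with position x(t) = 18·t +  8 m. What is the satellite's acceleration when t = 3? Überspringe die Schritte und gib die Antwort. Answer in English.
At t = 3, a = 4354.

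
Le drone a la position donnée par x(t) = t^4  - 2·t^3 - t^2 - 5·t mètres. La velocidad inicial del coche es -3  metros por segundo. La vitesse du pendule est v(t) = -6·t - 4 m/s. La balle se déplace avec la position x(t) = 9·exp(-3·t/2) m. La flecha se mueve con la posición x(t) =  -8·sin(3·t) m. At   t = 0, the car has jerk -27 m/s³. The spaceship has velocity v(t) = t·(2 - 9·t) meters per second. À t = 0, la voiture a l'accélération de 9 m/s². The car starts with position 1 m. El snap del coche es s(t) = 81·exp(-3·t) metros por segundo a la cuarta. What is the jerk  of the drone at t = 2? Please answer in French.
Nous devons dériver notre équation de la position x(t) = t^4 - 2·t^3 - t^2 - 5·t 3 fois. La dérivée de la position donne la vitesse: v(t) = 4·t^3 - 6·t^2 - 2·t - 5. En prenant d/dt de v(t), nous trouvons a(t) = 12·t^2 - 12·t - 2. En dérivant l'accélération, nous obtenons le jerk: j(t) = 24·t - 12. Nous avons le jerk j(t) = 24·t - 12. En substituant t = 2: j(2) = 36.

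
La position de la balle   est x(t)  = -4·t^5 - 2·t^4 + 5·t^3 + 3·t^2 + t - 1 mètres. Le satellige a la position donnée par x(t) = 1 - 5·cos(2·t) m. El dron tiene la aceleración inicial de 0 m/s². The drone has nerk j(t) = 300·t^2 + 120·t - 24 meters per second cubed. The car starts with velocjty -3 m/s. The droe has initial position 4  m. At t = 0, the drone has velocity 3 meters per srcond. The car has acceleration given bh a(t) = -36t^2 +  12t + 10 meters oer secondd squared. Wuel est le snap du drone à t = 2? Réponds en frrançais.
Pour résoudre ceci, nous devons prendre 1 dérivée de notre équation du jerk j(t) = 300·t^2 + 120·t - 24. La dérivée du jerk donne le snap: s(t) = 600·t + 120. En utilisant s(t) = 600·t + 120 et en substituant t = 2, nous trouvons s = 1320.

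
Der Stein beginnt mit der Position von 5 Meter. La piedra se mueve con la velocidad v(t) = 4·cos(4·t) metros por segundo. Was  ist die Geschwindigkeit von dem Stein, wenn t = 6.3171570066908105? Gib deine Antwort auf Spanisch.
Usando v(t) = 4·cos(4·t) y sustituyendo t = 6.3171570066908105, encontramos v = 3.96312634867125.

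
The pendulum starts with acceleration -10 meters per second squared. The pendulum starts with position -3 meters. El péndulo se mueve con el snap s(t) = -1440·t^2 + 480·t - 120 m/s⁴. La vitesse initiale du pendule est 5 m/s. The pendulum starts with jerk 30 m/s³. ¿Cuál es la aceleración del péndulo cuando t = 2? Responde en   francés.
En partant du snap s(t) = -1440·t^2 + 480·t - 120, nous prenons 2 primitives. La primitive du snap, avec j(0) = 30, donne le jerk: j(t) = -480·t^3 + 240·t^2 - 120·t + 30. L'intégrale du jerk, avec a(0) = -10, donne l'accélération: a(t) = -120·t^4 + 80·t^3 - 60·t^2 + 30·t - 10. Nous avons l'accélération a(t) = -120·t^4 + 80·t^3 - 60·t^2 + 30·t - 10. En substituant t = 2: a(2) = -1470.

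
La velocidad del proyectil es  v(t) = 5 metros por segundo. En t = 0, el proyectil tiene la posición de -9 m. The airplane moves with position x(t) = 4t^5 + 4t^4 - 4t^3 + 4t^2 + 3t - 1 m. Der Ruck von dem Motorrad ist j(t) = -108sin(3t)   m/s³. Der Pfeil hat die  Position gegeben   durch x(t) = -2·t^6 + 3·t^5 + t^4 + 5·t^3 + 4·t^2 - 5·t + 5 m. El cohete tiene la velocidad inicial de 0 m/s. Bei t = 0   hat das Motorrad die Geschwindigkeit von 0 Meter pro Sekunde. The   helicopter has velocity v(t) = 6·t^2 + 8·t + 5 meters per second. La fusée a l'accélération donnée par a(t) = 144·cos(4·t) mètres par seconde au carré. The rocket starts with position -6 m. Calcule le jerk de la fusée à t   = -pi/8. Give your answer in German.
Ausgehend von der Beschleunigung a(t) = 144·cos(4·t), nehmen wir 1 Ableitung. Durch Ableiten von der Beschleunigung erhalten wir den Ruck: j(t) = -576·sin(4·t). Wir haben den Ruck j(t) = -576·sin(4·t). Durch Einsetzen von t = -pi/8: j(-pi/8) = 576.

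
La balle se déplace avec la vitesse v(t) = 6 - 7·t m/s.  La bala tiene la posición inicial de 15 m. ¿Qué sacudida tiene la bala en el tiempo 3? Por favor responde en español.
Partiendo de la velocidad v(t) = 6 - 7·t, tomamos 2 derivadas. La derivada de la velocidad da la aceleración: a(t) = -7. La derivada de la aceleración da la sacudida: j(t) = 0. De la ecuación de la sacudida j(t) = 0, sustituimos t = 3 para obtener j = 0.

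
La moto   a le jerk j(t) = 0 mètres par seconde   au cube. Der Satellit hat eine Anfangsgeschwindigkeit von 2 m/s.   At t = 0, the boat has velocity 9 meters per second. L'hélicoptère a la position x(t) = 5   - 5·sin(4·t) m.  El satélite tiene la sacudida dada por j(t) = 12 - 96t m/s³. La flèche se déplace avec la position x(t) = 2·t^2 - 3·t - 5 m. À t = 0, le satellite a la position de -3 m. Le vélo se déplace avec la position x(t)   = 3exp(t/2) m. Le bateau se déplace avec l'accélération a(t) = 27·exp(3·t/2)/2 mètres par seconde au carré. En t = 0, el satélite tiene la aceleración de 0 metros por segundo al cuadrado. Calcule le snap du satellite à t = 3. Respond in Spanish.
Partiendo de la sacudida j(t) = 12 - 96·t, tomamos 1 derivada. Tomando d/dt de j(t), encontramos s(t) = -96. Tenemos el snap s(t) = -96. Sustituyendo t = 3: s(3) = -96.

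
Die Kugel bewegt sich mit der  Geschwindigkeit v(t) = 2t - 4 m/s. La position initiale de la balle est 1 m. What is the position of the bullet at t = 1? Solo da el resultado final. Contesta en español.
La respuesta es -2.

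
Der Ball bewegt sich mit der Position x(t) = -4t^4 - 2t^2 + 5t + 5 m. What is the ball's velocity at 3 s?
We must differentiate our position equation x(t) = -4·t^4 - 2·t^2 + 5·t + 5 1 time. Differentiating position, we get velocity: v(t) = -16·t^3 - 4·t + 5. We have velocity v(t) = -16·t^3 - 4·t + 5. Substituting t = 3: v(3) = -439.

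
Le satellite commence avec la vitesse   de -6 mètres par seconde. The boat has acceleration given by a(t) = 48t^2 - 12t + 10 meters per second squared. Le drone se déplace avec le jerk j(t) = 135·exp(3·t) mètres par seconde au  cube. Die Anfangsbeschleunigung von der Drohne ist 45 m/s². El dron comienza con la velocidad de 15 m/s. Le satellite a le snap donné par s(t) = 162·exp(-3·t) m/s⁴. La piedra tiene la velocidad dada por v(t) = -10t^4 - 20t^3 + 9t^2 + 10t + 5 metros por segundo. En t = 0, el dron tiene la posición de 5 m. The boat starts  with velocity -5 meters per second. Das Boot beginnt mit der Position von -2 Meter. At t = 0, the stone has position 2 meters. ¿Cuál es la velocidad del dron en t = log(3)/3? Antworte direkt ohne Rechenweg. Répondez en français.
v(log(3)/3) = 45.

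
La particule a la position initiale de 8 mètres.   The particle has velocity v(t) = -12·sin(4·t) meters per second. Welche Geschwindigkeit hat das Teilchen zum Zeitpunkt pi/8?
Mit v(t) = -12·sin(4·t) und Einsetzen von t = pi/8, finden wir v = -12.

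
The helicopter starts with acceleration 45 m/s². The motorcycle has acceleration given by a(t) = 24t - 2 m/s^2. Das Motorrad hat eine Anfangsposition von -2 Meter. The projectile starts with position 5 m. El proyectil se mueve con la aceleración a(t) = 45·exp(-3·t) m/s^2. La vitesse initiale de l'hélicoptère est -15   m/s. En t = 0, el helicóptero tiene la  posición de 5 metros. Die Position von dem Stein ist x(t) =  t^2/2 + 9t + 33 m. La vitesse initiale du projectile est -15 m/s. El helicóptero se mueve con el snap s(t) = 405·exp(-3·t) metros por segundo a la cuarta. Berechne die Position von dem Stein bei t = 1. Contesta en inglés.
We have position x(t) = t^2/2 + 9·t + 33. Substituting t = 1: x(1) = 85/2.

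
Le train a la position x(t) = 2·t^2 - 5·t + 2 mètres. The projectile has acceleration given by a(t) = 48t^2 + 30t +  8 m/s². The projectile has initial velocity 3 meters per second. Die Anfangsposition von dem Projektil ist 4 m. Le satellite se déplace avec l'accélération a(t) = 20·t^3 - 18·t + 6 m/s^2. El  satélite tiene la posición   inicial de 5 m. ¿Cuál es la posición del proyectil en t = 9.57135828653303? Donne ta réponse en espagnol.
Debemos encontrar la integral de nuestra ecuación de la aceleración a(t) = 48·t^2 + 30·t + 8 2 veces. La integral de la aceleración, con v(0) = 3, da la velocidad: v(t) = 16·t^3 + 15·t^2 + 8·t + 3. La integral de la velocidad es la posición. Usando x(0) = 4, obtenemos x(t) = 4·t^4 + 5·t^3 + 4·t^2 + 3·t + 4. Usando x(t) = 4·t^4 + 5·t^3 + 4·t^2 + 3·t + 4 y sustituyendo t = 9.57135828653303, encontramos x = 38353.5889721092.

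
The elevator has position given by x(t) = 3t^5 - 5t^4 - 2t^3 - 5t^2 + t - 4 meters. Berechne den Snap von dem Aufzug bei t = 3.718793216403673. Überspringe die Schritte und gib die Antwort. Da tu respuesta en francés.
Le snap à t = 3.718793216403673 est s = 1218.76555790532.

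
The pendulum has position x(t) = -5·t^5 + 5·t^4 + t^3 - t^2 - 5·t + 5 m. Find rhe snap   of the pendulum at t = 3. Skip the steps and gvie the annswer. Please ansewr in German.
Die Antwort ist -1680.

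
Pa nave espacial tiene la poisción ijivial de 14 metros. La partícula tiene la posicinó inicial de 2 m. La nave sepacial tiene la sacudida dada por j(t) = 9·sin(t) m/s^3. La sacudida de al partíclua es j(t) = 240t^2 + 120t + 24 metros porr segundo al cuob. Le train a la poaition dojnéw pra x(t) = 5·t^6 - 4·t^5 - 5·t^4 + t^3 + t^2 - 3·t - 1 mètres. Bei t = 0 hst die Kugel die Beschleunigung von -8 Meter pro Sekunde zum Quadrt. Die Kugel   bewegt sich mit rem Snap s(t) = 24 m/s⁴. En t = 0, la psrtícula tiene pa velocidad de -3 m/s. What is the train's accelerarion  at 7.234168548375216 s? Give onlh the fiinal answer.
At t = 7.234168548375216, a = 377432.929652284.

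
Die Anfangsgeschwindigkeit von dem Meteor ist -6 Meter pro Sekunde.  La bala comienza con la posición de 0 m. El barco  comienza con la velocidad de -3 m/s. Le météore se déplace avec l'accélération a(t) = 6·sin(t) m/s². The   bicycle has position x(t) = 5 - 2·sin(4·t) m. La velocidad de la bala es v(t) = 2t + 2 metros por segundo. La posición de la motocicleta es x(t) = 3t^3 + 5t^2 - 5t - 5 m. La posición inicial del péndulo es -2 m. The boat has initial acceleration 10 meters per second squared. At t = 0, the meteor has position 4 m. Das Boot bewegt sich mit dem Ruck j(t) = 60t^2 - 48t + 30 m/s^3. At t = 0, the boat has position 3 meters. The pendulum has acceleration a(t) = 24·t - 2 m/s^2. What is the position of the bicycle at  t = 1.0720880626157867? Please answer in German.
Aus der Gleichung für die Position x(t) = 5 - 2·sin(4·t), setzen wir t = 1.0720880626157867 ein und erhalten x = 6.82287097298581.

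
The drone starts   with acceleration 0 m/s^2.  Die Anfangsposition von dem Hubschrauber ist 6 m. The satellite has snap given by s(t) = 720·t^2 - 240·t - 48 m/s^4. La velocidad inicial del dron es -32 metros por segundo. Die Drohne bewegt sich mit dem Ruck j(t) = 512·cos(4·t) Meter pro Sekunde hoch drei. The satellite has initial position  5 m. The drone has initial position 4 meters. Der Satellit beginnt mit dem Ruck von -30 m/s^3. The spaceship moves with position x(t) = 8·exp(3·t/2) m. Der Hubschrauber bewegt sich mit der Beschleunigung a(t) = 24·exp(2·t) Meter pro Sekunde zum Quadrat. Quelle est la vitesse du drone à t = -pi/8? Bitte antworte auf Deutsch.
Wir müssen unsere Gleichung für den Ruck j(t) = 512·cos(4·t) 2-mal integrieren. Das Integral von dem Ruck, mit a(0) = 0, ergibt die Beschleunigung: a(t) = 128·sin(4·t). Durch Integration von der Beschleunigung und Verwendung der Anfangsbedingung v(0) = -32, erhalten wir v(t) = -32·cos(4·t). Wir haben die Geschwindigkeit v(t) = -32·cos(4·t). Durch Einsetzen von t = -pi/8: v(-pi/8) = 0.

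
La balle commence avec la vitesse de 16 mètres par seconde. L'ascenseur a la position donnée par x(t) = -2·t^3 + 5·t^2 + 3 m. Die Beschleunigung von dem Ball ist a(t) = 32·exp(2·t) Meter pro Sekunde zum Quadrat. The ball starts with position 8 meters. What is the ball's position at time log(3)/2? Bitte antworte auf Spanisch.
Para resolver esto, necesitamos tomar 2 antiderivadas de nuestra ecuación de la aceleración a(t) = 32·exp(2·t). Tomando ∫a(t)dt y aplicando v(0) = 16, encontramos v(t) = 16·exp(2·t). Tomando ∫v(t)dt y aplicando x(0) = 8, encontramos x(t) = 8·exp(2·t). Tenemos la posición x(t) = 8·exp(2·t). Sustituyendo t = log(3)/2: x(log(3)/2) = 24.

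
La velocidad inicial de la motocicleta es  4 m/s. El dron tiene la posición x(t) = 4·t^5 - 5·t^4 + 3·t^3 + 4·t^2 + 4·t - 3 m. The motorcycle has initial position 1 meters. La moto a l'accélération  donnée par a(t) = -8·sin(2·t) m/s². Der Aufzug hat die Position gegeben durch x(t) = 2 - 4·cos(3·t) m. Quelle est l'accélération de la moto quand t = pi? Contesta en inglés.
Using a(t) = -8·sin(2·t) and substituting t = pi, we find a = 0.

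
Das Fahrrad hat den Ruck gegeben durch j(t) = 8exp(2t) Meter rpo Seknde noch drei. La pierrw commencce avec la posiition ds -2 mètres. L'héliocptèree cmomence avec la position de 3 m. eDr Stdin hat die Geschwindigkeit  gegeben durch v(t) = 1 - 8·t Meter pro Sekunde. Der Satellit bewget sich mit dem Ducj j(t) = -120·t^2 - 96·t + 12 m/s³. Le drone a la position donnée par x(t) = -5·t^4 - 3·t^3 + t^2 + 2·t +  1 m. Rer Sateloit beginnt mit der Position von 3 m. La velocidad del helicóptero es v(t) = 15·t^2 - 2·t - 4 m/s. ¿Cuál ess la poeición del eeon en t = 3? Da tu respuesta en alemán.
Wir haben die Position x(t) = -5·t^4 - 3·t^3 + t^2 + 2·t + 1. Durch Einsetzen von t = 3: x(3) = -470.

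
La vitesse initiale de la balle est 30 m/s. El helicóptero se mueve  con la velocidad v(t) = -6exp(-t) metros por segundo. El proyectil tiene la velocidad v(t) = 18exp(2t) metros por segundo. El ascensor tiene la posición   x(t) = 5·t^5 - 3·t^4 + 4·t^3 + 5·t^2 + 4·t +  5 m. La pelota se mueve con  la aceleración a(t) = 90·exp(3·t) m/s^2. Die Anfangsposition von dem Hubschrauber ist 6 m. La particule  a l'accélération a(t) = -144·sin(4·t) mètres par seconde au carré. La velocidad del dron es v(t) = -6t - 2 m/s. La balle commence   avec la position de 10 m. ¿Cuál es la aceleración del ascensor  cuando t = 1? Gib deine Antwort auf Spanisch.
Partiendo de la posición x(t) = 5·t^5 - 3·t^4 + 4·t^3 + 5·t^2 + 4·t + 5, tomamos 2 derivadas. La derivada de la posición da la velocidad: v(t) = 25·t^4 - 12·t^3 + 12·t^2 + 10·t + 4. Derivando la velocidad, obtenemos la aceleración: a(t) = 100·t^3 - 36·t^2 + 24·t + 10. Usando a(t) = 100·t^3 - 36·t^2 + 24·t + 10 y sustituyendo t = 1, encontramos a = 98.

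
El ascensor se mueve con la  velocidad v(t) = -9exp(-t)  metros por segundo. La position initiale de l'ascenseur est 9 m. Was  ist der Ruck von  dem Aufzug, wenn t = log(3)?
Wir müssen unsere Gleichung für die Geschwindigkeit v(t) = -9·exp(-t) 2-mal ableiten. Die Ableitung von der Geschwindigkeit ergibt die Beschleunigung: a(t) = 9·exp(-t). Durch Ableiten von der Beschleunigung erhalten wir den Ruck: j(t) = -9·exp(-t). Aus der Gleichung für den Ruck j(t) = -9·exp(-t), setzen wir t = log(3) ein und erhalten j = -3.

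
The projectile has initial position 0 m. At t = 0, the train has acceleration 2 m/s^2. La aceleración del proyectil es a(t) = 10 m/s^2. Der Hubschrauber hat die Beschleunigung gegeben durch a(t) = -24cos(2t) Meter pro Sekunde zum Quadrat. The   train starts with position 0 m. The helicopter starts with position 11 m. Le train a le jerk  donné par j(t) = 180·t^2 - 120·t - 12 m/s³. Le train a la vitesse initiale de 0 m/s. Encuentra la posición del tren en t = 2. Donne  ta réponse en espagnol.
Debemos encontrar la integral de nuestra ecuación de la sacudida j(t) = 180·t^2 - 120·t - 12 3 veces. Tomando ∫j(t)dt y aplicando a(0) = 2, encontramos a(t) = 60·t^3 - 60·t^2 - 12·t + 2. La antiderivada de la aceleración es la velocidad. Usando v(0) = 0, obtenemos v(t) = t·(15·t^3 - 20·t^2 - 6·t + 2). Integrando la velocidad y usando la condición inicial x(0) = 0, obtenemos x(t) = 3·t^5 - 5·t^4 - 2·t^3 + t^2. Usando x(t) = 3·t^5 - 5·t^4 - 2·t^3 + t^2 y sustituyendo t = 2, encontramos x = 4.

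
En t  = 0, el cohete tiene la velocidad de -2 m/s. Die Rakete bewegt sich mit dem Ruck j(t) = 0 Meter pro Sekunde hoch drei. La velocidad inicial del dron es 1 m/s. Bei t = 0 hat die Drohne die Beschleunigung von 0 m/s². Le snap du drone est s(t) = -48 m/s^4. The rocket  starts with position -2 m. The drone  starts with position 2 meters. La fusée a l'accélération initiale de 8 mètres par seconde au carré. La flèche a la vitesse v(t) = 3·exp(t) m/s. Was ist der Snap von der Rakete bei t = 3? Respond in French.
Pour résoudre ceci, nous devons prendre 1 dérivée de notre équation du jerk j(t) = 0. En prenant d/dt de j(t), nous trouvons s(t) = 0. Nous avons le snap s(t) = 0. En substituant t = 3: s(3) = 0.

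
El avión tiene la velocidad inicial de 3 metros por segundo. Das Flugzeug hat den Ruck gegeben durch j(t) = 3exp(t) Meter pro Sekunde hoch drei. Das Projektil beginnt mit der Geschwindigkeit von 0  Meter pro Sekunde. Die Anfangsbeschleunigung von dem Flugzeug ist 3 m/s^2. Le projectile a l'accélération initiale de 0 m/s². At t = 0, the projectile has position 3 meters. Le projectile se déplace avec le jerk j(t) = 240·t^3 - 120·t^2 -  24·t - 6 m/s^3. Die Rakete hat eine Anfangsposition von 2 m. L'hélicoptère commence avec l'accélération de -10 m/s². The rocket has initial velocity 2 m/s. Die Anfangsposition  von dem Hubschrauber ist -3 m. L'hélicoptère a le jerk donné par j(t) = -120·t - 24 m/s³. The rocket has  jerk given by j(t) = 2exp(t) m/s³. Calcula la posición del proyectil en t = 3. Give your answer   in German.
Ausgehend von dem Ruck j(t) = 240·t^3 - 120·t^2 - 24·t - 6, nehmen wir 3 Integrale. Die Stammfunktion von dem Ruck, mit a(0) = 0, ergibt die Beschleunigung: a(t) = 2·t·(30·t^3 - 20·t^2 - 6·t - 3). Durch Integration von der Beschleunigung und Verwendung der Anfangsbedingung v(0) = 0, erhalten wir v(t) = t^2·(12·t^3 - 10·t^2 - 4·t - 3). Die Stammfunktion von der Geschwindigkeit, mit x(0) = 3, ergibt die Position: x(t) = 2·t^6 - 2·t^5 - t^4 - t^3 + 3. Aus der Gleichung für die Position x(t) = 2·t^6 - 2·t^5 - t^4 - t^3 + 3, setzen wir t = 3 ein und erhalten x = 867.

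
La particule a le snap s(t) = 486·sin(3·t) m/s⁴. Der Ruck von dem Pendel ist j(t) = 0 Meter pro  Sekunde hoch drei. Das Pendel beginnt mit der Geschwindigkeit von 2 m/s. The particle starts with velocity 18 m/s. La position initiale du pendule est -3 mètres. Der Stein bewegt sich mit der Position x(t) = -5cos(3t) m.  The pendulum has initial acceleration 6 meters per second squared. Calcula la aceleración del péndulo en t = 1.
Partiendo de la sacudida j(t) = 0, tomamos 1 antiderivada. Tomando ∫j(t)dt y aplicando a(0) = 6, encontramos a(t) = 6. Tenemos la aceleración a(t) = 6. Sustituyendo t = 1: a(1) = 6.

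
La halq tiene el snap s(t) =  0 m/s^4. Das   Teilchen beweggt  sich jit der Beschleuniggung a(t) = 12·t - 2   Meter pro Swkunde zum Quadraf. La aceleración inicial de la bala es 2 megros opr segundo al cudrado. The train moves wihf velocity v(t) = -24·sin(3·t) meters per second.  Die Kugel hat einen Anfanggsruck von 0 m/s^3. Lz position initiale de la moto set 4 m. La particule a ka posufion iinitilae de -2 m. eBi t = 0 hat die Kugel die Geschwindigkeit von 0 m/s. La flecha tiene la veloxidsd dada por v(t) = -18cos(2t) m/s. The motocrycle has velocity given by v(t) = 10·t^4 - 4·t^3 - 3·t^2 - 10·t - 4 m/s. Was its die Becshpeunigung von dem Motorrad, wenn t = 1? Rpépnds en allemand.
Um dies zu lösen, müssen wir 1 Ableitung unserer Gleichung für die Geschwindigkeit v(t) = 10·t^4 - 4·t^3 - 3·t^2 - 10·t - 4 nehmen. Durch Ableiten von der Geschwindigkeit erhalten wir die Beschleunigung: a(t) = 40·t^3 - 12·t^2 - 6·t - 10. Aus der Gleichung für die Beschleunigung a(t) = 40·t^3 - 12·t^2 - 6·t - 10, setzen wir t = 1 ein und erhalten a = 12.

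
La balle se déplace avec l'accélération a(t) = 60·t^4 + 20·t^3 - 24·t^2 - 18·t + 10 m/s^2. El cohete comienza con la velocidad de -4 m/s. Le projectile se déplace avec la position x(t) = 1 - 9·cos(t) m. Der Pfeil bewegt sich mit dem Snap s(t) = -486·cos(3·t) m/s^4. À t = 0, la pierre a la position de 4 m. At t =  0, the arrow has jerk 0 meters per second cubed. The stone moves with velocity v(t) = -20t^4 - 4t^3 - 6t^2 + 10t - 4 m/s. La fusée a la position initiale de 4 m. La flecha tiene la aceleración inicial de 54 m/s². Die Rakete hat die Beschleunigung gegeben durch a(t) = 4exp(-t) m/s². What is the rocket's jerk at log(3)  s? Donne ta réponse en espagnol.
Para resolver esto, necesitamos tomar 1 derivada de nuestra ecuación de la aceleración a(t) = 4·exp(-t). Derivando la aceleración, obtenemos la sacudida: j(t) = -4·exp(-t). Usando j(t) = -4·exp(-t) y sustituyendo t = log(3), encontramos j = -4/3.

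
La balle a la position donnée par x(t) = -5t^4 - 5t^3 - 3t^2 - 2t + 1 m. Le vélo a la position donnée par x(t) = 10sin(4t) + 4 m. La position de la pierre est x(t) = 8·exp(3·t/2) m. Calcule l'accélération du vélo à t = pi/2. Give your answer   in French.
Nous devons dériver notre équation de la position x(t) = 10·sin(4·t) + 4 2 fois. La dérivée de la position donne la vitesse: v(t) = 40·cos(4·t). En dérivant la vitesse, nous obtenons l'accélération: a(t) = -160·sin(4·t). En utilisant a(t) = -160·sin(4·t) et en substituant t = pi/2, nous trouvons a = 0.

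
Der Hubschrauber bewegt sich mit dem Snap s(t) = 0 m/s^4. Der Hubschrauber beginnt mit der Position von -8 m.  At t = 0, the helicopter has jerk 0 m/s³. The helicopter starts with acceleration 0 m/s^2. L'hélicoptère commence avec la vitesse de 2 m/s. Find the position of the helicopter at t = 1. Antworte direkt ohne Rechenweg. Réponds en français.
x(1) = -6.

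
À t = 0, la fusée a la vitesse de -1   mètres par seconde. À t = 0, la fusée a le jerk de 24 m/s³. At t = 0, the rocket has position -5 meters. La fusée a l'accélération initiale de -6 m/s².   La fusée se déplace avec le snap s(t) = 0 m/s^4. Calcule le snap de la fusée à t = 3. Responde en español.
De la ecuación del snap s(t) = 0, sustituimos t = 3 para obtener s = 0.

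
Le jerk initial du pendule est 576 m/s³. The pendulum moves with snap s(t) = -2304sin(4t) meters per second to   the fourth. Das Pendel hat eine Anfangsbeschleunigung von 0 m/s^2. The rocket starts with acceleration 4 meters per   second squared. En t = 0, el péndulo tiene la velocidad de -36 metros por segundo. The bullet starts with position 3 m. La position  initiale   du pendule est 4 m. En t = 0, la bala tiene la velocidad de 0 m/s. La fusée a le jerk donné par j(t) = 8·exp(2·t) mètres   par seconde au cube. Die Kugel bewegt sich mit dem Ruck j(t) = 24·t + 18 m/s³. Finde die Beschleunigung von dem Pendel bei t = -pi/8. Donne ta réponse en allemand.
Wir müssen unsere Gleichung für den Snap s(t) = -2304·sin(4·t) 2-mal integrieren. Durch Integration von dem Snap und Verwendung der Anfangsbedingung j(0) = 576, erhalten wir j(t) = 576·cos(4·t). Das Integral von dem Ruck ist die Beschleunigung. Mit a(0) = 0 erhalten wir a(t) = 144·sin(4·t). Aus der Gleichung für die Beschleunigung a(t) = 144·sin(4·t), setzen wir t = -pi/8 ein und erhalten a = -144.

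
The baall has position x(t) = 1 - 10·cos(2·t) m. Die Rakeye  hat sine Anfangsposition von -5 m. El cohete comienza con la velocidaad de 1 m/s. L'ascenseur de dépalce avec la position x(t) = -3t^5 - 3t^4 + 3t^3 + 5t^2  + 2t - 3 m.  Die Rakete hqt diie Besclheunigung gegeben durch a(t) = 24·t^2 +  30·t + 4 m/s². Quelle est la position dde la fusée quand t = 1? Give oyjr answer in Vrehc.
Pour résoudre ceci, nous devons prendre 2 primitives de notre équation de l'accélération a(t) = 24·t^2 + 30·t + 4. En intégrant l'accélération et en utilisant la condition initiale v(0) = 1, nous obtenons v(t) = 8·t^3 + 15·t^2 + 4·t + 1. En intégrant la vitesse et en utilisant la condition initiale x(0) = -5, nous obtenons x(t) = 2·t^4 + 5·t^3 + 2·t^2 + t - 5. Nous avons la position x(t) = 2·t^4 + 5·t^3 + 2·t^2 + t - 5. En substituant t = 1: x(1) = 5.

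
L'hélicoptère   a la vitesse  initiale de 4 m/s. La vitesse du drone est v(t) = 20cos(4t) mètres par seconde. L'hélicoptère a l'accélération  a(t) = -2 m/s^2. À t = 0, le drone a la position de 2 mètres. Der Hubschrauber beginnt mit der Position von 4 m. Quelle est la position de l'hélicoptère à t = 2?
Nous devons intégrer notre équation de l'accélération a(t) = -2 2 fois. En prenant ∫a(t)dt et en appliquant v(0) = 4, nous trouvons v(t) = 4 - 2·t. En intégrant la vitesse et en utilisant la condition initiale x(0) = 4, nous obtenons x(t) = -t^2 + 4·t + 4. De l'équation de la position x(t) = -t^2 + 4·t + 4, nous substituons t = 2 pour obtenir x = 8.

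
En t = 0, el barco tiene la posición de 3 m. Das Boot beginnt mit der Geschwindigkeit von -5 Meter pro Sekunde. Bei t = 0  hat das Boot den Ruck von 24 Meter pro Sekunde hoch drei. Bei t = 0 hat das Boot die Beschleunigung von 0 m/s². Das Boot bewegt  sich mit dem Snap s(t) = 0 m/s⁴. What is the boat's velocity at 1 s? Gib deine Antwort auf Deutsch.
Wir müssen unsere Gleichung für den Snap s(t) = 0 3-mal integrieren. Mit ∫s(t)dt und Anwendung von j(0) = 24, finden wir j(t) = 24. Durch Integration von dem Ruck und Verwendung der Anfangsbedingung a(0) = 0, erhalten wir a(t) = 24·t. Das Integral von der Beschleunigung, mit v(0) = -5, ergibt die Geschwindigkeit: v(t) = 12·t^2 - 5. Mit v(t) = 12·t^2 - 5 und Einsetzen von t = 1, finden wir v = 7.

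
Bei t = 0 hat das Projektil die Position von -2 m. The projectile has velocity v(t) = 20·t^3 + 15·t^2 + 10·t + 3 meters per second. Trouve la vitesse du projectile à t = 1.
Nous avons la vitesse v(t) = 20·t^3 + 15·t^2 + 10·t + 3. En substituant t = 1: v(1) = 48.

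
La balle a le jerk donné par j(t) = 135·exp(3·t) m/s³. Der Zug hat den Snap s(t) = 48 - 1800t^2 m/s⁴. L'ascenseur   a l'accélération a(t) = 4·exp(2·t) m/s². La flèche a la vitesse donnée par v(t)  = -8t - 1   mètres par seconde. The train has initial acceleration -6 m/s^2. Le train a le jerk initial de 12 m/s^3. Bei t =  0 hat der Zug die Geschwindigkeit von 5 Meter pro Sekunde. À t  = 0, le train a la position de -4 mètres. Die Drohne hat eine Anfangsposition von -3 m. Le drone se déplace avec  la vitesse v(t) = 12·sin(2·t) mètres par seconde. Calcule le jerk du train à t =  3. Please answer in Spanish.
Partiendo del snap s(t) = 48 - 1800·t^2, tomamos 1 integral. Integrando el snap y usando la condición inicial j(0) = 12, obtenemos j(t) = -600·t^3 + 48·t + 12. De la ecuación de la sacudida j(t) = -600·t^3 + 48·t + 12, sustituimos t = 3 para obtener j = -16044.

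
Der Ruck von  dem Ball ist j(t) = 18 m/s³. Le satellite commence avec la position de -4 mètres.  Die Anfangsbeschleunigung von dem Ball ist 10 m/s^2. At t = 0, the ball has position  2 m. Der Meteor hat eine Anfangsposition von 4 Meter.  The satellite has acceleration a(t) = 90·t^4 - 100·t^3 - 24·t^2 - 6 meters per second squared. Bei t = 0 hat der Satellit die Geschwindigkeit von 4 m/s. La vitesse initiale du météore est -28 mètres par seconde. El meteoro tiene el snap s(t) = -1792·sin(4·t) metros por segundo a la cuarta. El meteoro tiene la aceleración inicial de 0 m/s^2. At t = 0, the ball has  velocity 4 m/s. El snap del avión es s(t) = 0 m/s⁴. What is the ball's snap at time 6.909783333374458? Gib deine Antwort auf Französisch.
Nous devons dériver notre équation du jerk j(t) = 18 1 fois. En prenant d/dt de j(t), nous trouvons s(t) = 0. De l'équation du snap s(t) = 0, nous substituons t = 6.909783333374458 pour obtenir s = 0.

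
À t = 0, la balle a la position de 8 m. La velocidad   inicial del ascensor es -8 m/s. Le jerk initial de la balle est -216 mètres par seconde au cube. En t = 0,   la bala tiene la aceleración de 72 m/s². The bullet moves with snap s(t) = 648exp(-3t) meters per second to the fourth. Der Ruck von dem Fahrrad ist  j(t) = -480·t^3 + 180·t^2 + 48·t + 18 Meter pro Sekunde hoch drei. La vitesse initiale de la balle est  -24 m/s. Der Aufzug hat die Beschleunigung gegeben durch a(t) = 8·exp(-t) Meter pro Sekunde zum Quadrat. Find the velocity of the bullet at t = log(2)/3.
To find the answer, we compute 3 integrals of s(t) = 648·exp(-3·t). The integral of snap, with j(0) = -216, gives jerk: j(t) = -216·exp(-3·t). Taking ∫j(t)dt and applying a(0) = 72, we find a(t) = 72·exp(-3·t). Integrating acceleration and using the initial condition v(0) = -24, we get v(t) = -24·exp(-3·t). Using v(t) = -24·exp(-3·t) and substituting t = log(2)/3, we find v = -12.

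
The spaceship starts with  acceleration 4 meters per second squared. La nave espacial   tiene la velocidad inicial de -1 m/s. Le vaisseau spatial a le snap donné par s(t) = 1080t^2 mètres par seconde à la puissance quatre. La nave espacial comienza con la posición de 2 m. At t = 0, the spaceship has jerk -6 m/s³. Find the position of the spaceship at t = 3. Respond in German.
Ausgehend von dem Snap s(t) = 1080·t^2, nehmen wir 4 Integrale. Die Stammfunktion von dem Snap ist der Ruck. Mit j(0) = -6 erhalten wir j(t) = 360·t^3 - 6. Mit ∫j(t)dt und Anwendung von a(0) = 4, finden wir a(t) = 90·t^4 - 6·t + 4. Das Integral von der Beschleunigung ist die Geschwindigkeit. Mit v(0) = -1 erhalten wir v(t) = 18·t^5 - 3·t^2 + 4·t - 1. Durch Integration von der Geschwindigkeit und Verwendung der Anfangsbedingung x(0) = 2, erhalten wir x(t) = 3·t^6 - t^3 + 2·t^2 - t + 2. Wir haben die Position x(t) = 3·t^6 - t^3 + 2·t^2 - t + 2. Durch Einsetzen von t = 3: x(3) = 2177.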